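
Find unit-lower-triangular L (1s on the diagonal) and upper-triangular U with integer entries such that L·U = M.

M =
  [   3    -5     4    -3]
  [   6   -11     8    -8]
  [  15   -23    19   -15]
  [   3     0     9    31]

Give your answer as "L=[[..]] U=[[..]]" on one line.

L=[[1,0,0,0],[2,1,0,0],[5,-2,1,0],[1,-5,-5,1]] U=[[3,-5,4,-3],[0,-1,0,-2],[0,0,-1,-4],[0,0,0,4]]

  R1 -= 2·R0 → [0,-1,0,-2]
  R2 -= 5·R0 → [0,2,-1,0]
  R3 -= 1·R0 → [0,5,5,34]
  R2 -= -2·R1 → [0,0,-1,-4]
  R3 -= -5·R1 → [0,0,5,24]
  R3 -= -5·R2 → [0,0,0,4]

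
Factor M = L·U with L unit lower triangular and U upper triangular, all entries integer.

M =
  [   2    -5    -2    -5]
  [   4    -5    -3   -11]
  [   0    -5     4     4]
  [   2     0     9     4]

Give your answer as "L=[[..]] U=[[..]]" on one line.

L=[[1,0,0,0],[2,1,0,0],[0,-1,1,0],[1,1,2,1]] U=[[2,-5,-2,-5],[0,5,1,-1],[0,0,5,3],[0,0,0,4]]

  R1 -= 2·R0 → [0,5,1,-1]
  R2 -= 0·R0 → [0,-5,4,4]
  R3 -= 1·R0 → [0,5,11,9]
  R2 -= -1·R1 → [0,0,5,3]
  R3 -= 1·R1 → [0,0,10,10]
  R3 -= 2·R2 → [0,0,0,4]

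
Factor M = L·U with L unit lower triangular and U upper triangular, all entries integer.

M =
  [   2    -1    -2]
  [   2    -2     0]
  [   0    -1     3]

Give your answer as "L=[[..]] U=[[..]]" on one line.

L=[[1,0,0],[1,1,0],[0,1,1]] U=[[2,-1,-2],[0,-1,2],[0,0,1]]

  r1 -= 1·r0 → [0,-1,2]
  r2 -= 0·r0 → [0,-1,3]
  r2 -= 1·r1 → [0,0,1]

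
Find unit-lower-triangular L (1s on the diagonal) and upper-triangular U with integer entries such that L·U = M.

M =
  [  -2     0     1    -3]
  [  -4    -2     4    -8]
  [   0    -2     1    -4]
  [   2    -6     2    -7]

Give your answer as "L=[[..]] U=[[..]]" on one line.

  row1 -= 2·row0 → [0,-2,2,-2]
  row2 -= 0·row0 → [0,-2,1,-4]
  row3 -= -1·row0 → [0,-6,3,-10]
  row2 -= 1·row1 → [0,0,-1,-2]
  row3 -= 3·row1 → [0,0,-3,-4]
  row3 -= 3·row2 → [0,0,0,2]

L=[[1,0,0,0],[2,1,0,0],[0,1,1,0],[-1,3,3,1]] U=[[-2,0,1,-3],[0,-2,2,-2],[0,0,-1,-2],[0,0,0,2]]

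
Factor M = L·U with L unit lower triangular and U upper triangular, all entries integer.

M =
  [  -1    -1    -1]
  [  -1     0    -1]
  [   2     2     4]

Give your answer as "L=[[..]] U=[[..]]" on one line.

L=[[1,0,0],[1,1,0],[-2,0,1]] U=[[-1,-1,-1],[0,1,0],[0,0,2]]

  R1 -= 1·R0 → [0,1,0]
  R2 -= -2·R0 → [0,0,2]
  R2 -= 0·R1 → [0,0,2]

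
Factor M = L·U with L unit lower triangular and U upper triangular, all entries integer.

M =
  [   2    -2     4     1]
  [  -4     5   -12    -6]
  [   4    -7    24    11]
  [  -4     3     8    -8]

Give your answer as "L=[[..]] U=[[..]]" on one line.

L=[[1,0,0,0],[-2,1,0,0],[2,-3,1,0],[-2,-1,3,1]] U=[[2,-2,4,1],[0,1,-4,-4],[0,0,4,-3],[0,0,0,-1]]

  r1 -= -2·r0 → [0,1,-4,-4]
  r2 -= 2·r0 → [0,-3,16,9]
  r3 -= -2·r0 → [0,-1,16,-6]
  r2 -= -3·r1 → [0,0,4,-3]
  r3 -= -1·r1 → [0,0,12,-10]
  r3 -= 3·r2 → [0,0,0,-1]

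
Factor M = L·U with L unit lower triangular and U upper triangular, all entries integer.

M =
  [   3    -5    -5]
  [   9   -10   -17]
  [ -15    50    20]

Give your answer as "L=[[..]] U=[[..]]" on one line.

  R1 -= 3·R0 → [0,5,-2]
  R2 -= -5·R0 → [0,25,-5]
  R2 -= 5·R1 → [0,0,5]

L=[[1,0,0],[3,1,0],[-5,5,1]] U=[[3,-5,-5],[0,5,-2],[0,0,5]]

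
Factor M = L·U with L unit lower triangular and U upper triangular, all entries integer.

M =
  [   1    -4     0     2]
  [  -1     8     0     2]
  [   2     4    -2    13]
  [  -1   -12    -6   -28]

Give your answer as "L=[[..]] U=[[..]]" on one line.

  R1 -= -1·R0 → [0,4,0,4]
  R2 -= 2·R0 → [0,12,-2,9]
  R3 -= -1·R0 → [0,-16,-6,-26]
  R2 -= 3·R1 → [0,0,-2,-3]
  R3 -= -4·R1 → [0,0,-6,-10]
  R3 -= 3·R2 → [0,0,0,-1]

L=[[1,0,0,0],[-1,1,0,0],[2,3,1,0],[-1,-4,3,1]] U=[[1,-4,0,2],[0,4,0,4],[0,0,-2,-3],[0,0,0,-1]]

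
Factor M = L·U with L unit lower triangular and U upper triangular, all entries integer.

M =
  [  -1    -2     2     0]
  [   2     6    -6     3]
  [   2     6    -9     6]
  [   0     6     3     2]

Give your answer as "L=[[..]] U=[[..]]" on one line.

  row1 -= -2·row0 → [0,2,-2,3]
  row2 -= -2·row0 → [0,2,-5,6]
  row3 -= 0·row0 → [0,6,3,2]
  row2 -= 1·row1 → [0,0,-3,3]
  row3 -= 3·row1 → [0,0,9,-7]
  row3 -= -3·row2 → [0,0,0,2]

L=[[1,0,0,0],[-2,1,0,0],[-2,1,1,0],[0,3,-3,1]] U=[[-1,-2,2,0],[0,2,-2,3],[0,0,-3,3],[0,0,0,2]]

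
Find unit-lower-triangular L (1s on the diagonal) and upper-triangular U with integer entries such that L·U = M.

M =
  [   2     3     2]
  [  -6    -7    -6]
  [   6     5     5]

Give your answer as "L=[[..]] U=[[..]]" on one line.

L=[[1,0,0],[-3,1,0],[3,-2,1]] U=[[2,3,2],[0,2,0],[0,0,-1]]

  R1 -= -3·R0 → [0,2,0]
  R2 -= 3·R0 → [0,-4,-1]
  R2 -= -2·R1 → [0,0,-1]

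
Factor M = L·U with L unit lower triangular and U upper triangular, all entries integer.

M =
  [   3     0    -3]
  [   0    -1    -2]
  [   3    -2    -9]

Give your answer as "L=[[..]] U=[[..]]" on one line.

  R1 -= 0·R0 → [0,-1,-2]
  R2 -= 1·R0 → [0,-2,-6]
  R2 -= 2·R1 → [0,0,-2]

L=[[1,0,0],[0,1,0],[1,2,1]] U=[[3,0,-3],[0,-1,-2],[0,0,-2]]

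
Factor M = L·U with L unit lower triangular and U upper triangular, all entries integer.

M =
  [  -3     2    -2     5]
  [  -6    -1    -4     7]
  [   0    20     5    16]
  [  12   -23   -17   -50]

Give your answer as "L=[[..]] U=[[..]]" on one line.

L=[[1,0,0,0],[2,1,0,0],[0,-4,1,0],[-4,3,-5,1]] U=[[-3,2,-2,5],[0,-5,0,-3],[0,0,5,4],[0,0,0,-1]]

  r1 -= 2·r0 → [0,-5,0,-3]
  r2 -= 0·r0 → [0,20,5,16]
  r3 -= -4·r0 → [0,-15,-25,-30]
  r2 -= -4·r1 → [0,0,5,4]
  r3 -= 3·r1 → [0,0,-25,-21]
  r3 -= -5·r2 → [0,0,0,-1]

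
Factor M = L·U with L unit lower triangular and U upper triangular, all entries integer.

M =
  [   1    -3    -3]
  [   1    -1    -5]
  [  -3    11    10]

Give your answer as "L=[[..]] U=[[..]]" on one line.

  R1 -= 1·R0 → [0,2,-2]
  R2 -= -3·R0 → [0,2,1]
  R2 -= 1·R1 → [0,0,3]

L=[[1,0,0],[1,1,0],[-3,1,1]] U=[[1,-3,-3],[0,2,-2],[0,0,3]]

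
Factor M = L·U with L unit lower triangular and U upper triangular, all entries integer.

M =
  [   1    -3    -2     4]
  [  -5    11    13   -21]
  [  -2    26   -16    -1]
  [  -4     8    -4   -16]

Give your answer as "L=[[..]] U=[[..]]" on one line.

L=[[1,0,0,0],[-5,1,0,0],[-2,-5,1,0],[-4,1,3,1]] U=[[1,-3,-2,4],[0,-4,3,-1],[0,0,-5,2],[0,0,0,-5]]

  r1 -= -5·r0 → [0,-4,3,-1]
  r2 -= -2·r0 → [0,20,-20,7]
  r3 -= -4·r0 → [0,-4,-12,0]
  r2 -= -5·r1 → [0,0,-5,2]
  r3 -= 1·r1 → [0,0,-15,1]
  r3 -= 3·r2 → [0,0,0,-5]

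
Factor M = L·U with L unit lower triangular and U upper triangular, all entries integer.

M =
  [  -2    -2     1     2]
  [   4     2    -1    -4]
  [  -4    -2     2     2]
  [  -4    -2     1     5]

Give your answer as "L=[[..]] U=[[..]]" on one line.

L=[[1,0,0,0],[-2,1,0,0],[2,-1,1,0],[2,-1,0,1]] U=[[-2,-2,1,2],[0,-2,1,0],[0,0,1,-2],[0,0,0,1]]

  R1 -= -2·R0 → [0,-2,1,0]
  R2 -= 2·R0 → [0,2,0,-2]
  R3 -= 2·R0 → [0,2,-1,1]
  R2 -= -1·R1 → [0,0,1,-2]
  R3 -= -1·R1 → [0,0,0,1]
  R3 -= 0·R2 → [0,0,0,1]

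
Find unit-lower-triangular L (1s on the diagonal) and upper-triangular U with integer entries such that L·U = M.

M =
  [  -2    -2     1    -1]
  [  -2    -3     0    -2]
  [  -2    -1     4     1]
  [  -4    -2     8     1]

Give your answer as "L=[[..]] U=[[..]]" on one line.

L=[[1,0,0,0],[1,1,0,0],[1,-1,1,0],[2,-2,2,1]] U=[[-2,-2,1,-1],[0,-1,-1,-1],[0,0,2,1],[0,0,0,-1]]

  R1 -= 1·R0 → [0,-1,-1,-1]
  R2 -= 1·R0 → [0,1,3,2]
  R3 -= 2·R0 → [0,2,6,3]
  R2 -= -1·R1 → [0,0,2,1]
  R3 -= -2·R1 → [0,0,4,1]
  R3 -= 2·R2 → [0,0,0,-1]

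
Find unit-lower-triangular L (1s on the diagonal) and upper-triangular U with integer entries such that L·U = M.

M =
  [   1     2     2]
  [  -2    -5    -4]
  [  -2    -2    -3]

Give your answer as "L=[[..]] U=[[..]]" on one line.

  R1 -= -2·R0 → [0,-1,0]
  R2 -= -2·R0 → [0,2,1]
  R2 -= -2·R1 → [0,0,1]

L=[[1,0,0],[-2,1,0],[-2,-2,1]] U=[[1,2,2],[0,-1,0],[0,0,1]]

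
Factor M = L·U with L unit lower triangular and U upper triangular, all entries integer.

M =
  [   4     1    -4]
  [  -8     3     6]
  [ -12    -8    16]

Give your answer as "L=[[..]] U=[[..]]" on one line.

  row1 -= -2·row0 → [0,5,-2]
  row2 -= -3·row0 → [0,-5,4]
  row2 -= -1·row1 → [0,0,2]

L=[[1,0,0],[-2,1,0],[-3,-1,1]] U=[[4,1,-4],[0,5,-2],[0,0,2]]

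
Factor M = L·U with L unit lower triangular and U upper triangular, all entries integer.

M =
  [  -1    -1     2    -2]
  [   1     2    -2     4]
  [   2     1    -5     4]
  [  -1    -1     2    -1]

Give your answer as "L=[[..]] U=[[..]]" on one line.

  R1 -= -1·R0 → [0,1,0,2]
  R2 -= -2·R0 → [0,-1,-1,0]
  R3 -= 1·R0 → [0,0,0,1]
  R2 -= -1·R1 → [0,0,-1,2]
  R3 -= 0·R1 → [0,0,0,1]
  R3 -= 0·R2 → [0,0,0,1]

L=[[1,0,0,0],[-1,1,0,0],[-2,-1,1,0],[1,0,0,1]] U=[[-1,-1,2,-2],[0,1,0,2],[0,0,-1,2],[0,0,0,1]]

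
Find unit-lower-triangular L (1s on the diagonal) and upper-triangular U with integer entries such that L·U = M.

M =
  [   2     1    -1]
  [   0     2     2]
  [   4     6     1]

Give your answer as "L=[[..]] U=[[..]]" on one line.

  row1 -= 0·row0 → [0,2,2]
  row2 -= 2·row0 → [0,4,3]
  row2 -= 2·row1 → [0,0,-1]

L=[[1,0,0],[0,1,0],[2,2,1]] U=[[2,1,-1],[0,2,2],[0,0,-1]]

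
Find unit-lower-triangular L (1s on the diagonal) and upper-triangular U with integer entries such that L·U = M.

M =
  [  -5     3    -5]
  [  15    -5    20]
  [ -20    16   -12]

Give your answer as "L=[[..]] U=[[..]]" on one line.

  row1 -= -3·row0 → [0,4,5]
  row2 -= 4·row0 → [0,4,8]
  row2 -= 1·row1 → [0,0,3]

L=[[1,0,0],[-3,1,0],[4,1,1]] U=[[-5,3,-5],[0,4,5],[0,0,3]]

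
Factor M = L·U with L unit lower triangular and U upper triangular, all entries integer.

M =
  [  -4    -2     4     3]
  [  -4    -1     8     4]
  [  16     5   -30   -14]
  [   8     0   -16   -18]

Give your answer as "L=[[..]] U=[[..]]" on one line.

  row1 -= 1·row0 → [0,1,4,1]
  row2 -= -4·row0 → [0,-3,-14,-2]
  row3 -= -2·row0 → [0,-4,-8,-12]
  row2 -= -3·row1 → [0,0,-2,1]
  row3 -= -4·row1 → [0,0,8,-8]
  row3 -= -4·row2 → [0,0,0,-4]

L=[[1,0,0,0],[1,1,0,0],[-4,-3,1,0],[-2,-4,-4,1]] U=[[-4,-2,4,3],[0,1,4,1],[0,0,-2,1],[0,0,0,-4]]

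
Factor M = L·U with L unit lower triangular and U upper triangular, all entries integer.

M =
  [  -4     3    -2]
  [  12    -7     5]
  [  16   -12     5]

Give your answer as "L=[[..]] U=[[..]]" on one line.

  r1 -= -3·r0 → [0,2,-1]
  r2 -= -4·r0 → [0,0,-3]
  r2 -= 0·r1 → [0,0,-3]

L=[[1,0,0],[-3,1,0],[-4,0,1]] U=[[-4,3,-2],[0,2,-1],[0,0,-3]]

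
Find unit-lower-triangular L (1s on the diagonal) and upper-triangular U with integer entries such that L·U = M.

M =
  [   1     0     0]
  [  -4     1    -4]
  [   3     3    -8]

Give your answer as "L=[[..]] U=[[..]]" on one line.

  row1 -= -4·row0 → [0,1,-4]
  row2 -= 3·row0 → [0,3,-8]
  row2 -= 3·row1 → [0,0,4]

L=[[1,0,0],[-4,1,0],[3,3,1]] U=[[1,0,0],[0,1,-4],[0,0,4]]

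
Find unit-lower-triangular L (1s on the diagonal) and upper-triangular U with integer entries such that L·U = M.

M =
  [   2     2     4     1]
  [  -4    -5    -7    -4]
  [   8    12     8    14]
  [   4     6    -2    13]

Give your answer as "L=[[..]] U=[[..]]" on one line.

L=[[1,0,0,0],[-2,1,0,0],[4,-4,1,0],[2,-2,2,1]] U=[[2,2,4,1],[0,-1,1,-2],[0,0,-4,2],[0,0,0,3]]

  R1 -= -2·R0 → [0,-1,1,-2]
  R2 -= 4·R0 → [0,4,-8,10]
  R3 -= 2·R0 → [0,2,-10,11]
  R2 -= -4·R1 → [0,0,-4,2]
  R3 -= -2·R1 → [0,0,-8,7]
  R3 -= 2·R2 → [0,0,0,3]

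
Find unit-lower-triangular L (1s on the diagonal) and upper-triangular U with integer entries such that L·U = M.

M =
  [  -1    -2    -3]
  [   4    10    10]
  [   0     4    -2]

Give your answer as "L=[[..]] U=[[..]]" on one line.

L=[[1,0,0],[-4,1,0],[0,2,1]] U=[[-1,-2,-3],[0,2,-2],[0,0,2]]

  r1 -= -4·r0 → [0,2,-2]
  r2 -= 0·r0 → [0,4,-2]
  r2 -= 2·r1 → [0,0,2]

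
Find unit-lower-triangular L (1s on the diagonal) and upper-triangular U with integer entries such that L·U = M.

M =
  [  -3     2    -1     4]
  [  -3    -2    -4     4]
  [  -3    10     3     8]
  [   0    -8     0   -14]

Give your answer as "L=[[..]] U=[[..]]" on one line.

L=[[1,0,0,0],[1,1,0,0],[1,-2,1,0],[0,2,-3,1]] U=[[-3,2,-1,4],[0,-4,-3,0],[0,0,-2,4],[0,0,0,-2]]

  R1 -= 1·R0 → [0,-4,-3,0]
  R2 -= 1·R0 → [0,8,4,4]
  R3 -= 0·R0 → [0,-8,0,-14]
  R2 -= -2·R1 → [0,0,-2,4]
  R3 -= 2·R1 → [0,0,6,-14]
  R3 -= -3·R2 → [0,0,0,-2]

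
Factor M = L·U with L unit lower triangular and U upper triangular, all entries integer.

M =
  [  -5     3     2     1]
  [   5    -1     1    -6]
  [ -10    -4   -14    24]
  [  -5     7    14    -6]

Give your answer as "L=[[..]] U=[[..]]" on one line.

  row1 -= -1·row0 → [0,2,3,-5]
  row2 -= 2·row0 → [0,-10,-18,22]
  row3 -= 1·row0 → [0,4,12,-7]
  row2 -= -5·row1 → [0,0,-3,-3]
  row3 -= 2·row1 → [0,0,6,3]
  row3 -= -2·row2 → [0,0,0,-3]

L=[[1,0,0,0],[-1,1,0,0],[2,-5,1,0],[1,2,-2,1]] U=[[-5,3,2,1],[0,2,3,-5],[0,0,-3,-3],[0,0,0,-3]]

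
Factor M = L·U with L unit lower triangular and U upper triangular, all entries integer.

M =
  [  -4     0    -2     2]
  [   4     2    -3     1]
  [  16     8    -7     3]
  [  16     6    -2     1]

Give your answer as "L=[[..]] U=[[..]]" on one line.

L=[[1,0,0,0],[-1,1,0,0],[-4,4,1,0],[-4,3,1,1]] U=[[-4,0,-2,2],[0,2,-5,3],[0,0,5,-1],[0,0,0,1]]

  R1 -= -1·R0 → [0,2,-5,3]
  R2 -= -4·R0 → [0,8,-15,11]
  R3 -= -4·R0 → [0,6,-10,9]
  R2 -= 4·R1 → [0,0,5,-1]
  R3 -= 3·R1 → [0,0,5,0]
  R3 -= 1·R2 → [0,0,0,1]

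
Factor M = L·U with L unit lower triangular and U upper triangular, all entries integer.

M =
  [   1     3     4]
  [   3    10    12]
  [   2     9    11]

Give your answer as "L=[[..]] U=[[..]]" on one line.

L=[[1,0,0],[3,1,0],[2,3,1]] U=[[1,3,4],[0,1,0],[0,0,3]]

  R1 -= 3·R0 → [0,1,0]
  R2 -= 2·R0 → [0,3,3]
  R2 -= 3·R1 → [0,0,3]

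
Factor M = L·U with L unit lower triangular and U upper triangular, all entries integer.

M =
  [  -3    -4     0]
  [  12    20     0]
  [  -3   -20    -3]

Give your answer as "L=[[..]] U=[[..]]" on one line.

L=[[1,0,0],[-4,1,0],[1,-4,1]] U=[[-3,-4,0],[0,4,0],[0,0,-3]]

  row1 -= -4·row0 → [0,4,0]
  row2 -= 1·row0 → [0,-16,-3]
  row2 -= -4·row1 → [0,0,-3]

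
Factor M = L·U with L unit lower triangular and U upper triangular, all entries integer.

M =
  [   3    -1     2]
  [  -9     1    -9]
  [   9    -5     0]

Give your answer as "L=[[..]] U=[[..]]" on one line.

  r1 -= -3·r0 → [0,-2,-3]
  r2 -= 3·r0 → [0,-2,-6]
  r2 -= 1·r1 → [0,0,-3]

L=[[1,0,0],[-3,1,0],[3,1,1]] U=[[3,-1,2],[0,-2,-3],[0,0,-3]]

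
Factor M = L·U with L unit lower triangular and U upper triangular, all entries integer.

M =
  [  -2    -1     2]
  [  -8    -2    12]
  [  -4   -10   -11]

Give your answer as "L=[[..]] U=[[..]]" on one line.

  row1 -= 4·row0 → [0,2,4]
  row2 -= 2·row0 → [0,-8,-15]
  row2 -= -4·row1 → [0,0,1]

L=[[1,0,0],[4,1,0],[2,-4,1]] U=[[-2,-1,2],[0,2,4],[0,0,1]]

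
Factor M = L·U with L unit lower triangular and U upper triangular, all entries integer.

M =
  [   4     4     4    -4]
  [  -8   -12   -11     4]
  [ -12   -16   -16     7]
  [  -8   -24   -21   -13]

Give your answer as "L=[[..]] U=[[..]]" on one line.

L=[[1,0,0,0],[-2,1,0,0],[-3,1,1,0],[-2,4,1,1]] U=[[4,4,4,-4],[0,-4,-3,-4],[0,0,-1,-1],[0,0,0,-4]]

  r1 -= -2·r0 → [0,-4,-3,-4]
  r2 -= -3·r0 → [0,-4,-4,-5]
  r3 -= -2·r0 → [0,-16,-13,-21]
  r2 -= 1·r1 → [0,0,-1,-1]
  r3 -= 4·r1 → [0,0,-1,-5]
  r3 -= 1·r2 → [0,0,0,-4]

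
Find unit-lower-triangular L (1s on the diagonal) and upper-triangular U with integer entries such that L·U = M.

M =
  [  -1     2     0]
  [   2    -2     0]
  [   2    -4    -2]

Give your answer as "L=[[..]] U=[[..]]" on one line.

  row1 -= -2·row0 → [0,2,0]
  row2 -= -2·row0 → [0,0,-2]
  row2 -= 0·row1 → [0,0,-2]

L=[[1,0,0],[-2,1,0],[-2,0,1]] U=[[-1,2,0],[0,2,0],[0,0,-2]]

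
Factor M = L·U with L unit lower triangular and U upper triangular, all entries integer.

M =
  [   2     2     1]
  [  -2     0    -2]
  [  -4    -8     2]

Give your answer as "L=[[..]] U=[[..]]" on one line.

L=[[1,0,0],[-1,1,0],[-2,-2,1]] U=[[2,2,1],[0,2,-1],[0,0,2]]

  row1 -= -1·row0 → [0,2,-1]
  row2 -= -2·row0 → [0,-4,4]
  row2 -= -2·row1 → [0,0,2]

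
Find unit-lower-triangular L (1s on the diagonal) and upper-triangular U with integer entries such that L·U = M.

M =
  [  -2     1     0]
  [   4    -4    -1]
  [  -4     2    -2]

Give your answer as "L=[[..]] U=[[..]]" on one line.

  r1 -= -2·r0 → [0,-2,-1]
  r2 -= 2·r0 → [0,0,-2]
  r2 -= 0·r1 → [0,0,-2]

L=[[1,0,0],[-2,1,0],[2,0,1]] U=[[-2,1,0],[0,-2,-1],[0,0,-2]]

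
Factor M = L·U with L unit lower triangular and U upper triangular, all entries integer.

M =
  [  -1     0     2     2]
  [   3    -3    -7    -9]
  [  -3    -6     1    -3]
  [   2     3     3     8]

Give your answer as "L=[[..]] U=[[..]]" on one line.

L=[[1,0,0,0],[-3,1,0,0],[3,2,1,0],[-2,-1,-2,1]] U=[[-1,0,2,2],[0,-3,-1,-3],[0,0,-3,-3],[0,0,0,3]]

  R1 -= -3·R0 → [0,-3,-1,-3]
  R2 -= 3·R0 → [0,-6,-5,-9]
  R3 -= -2·R0 → [0,3,7,12]
  R2 -= 2·R1 → [0,0,-3,-3]
  R3 -= -1·R1 → [0,0,6,9]
  R3 -= -2·R2 → [0,0,0,3]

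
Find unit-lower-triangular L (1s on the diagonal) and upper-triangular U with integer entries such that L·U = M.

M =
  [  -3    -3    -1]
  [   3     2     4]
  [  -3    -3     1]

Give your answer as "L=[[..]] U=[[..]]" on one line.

  row1 -= -1·row0 → [0,-1,3]
  row2 -= 1·row0 → [0,0,2]
  row2 -= 0·row1 → [0,0,2]

L=[[1,0,0],[-1,1,0],[1,0,1]] U=[[-3,-3,-1],[0,-1,3],[0,0,2]]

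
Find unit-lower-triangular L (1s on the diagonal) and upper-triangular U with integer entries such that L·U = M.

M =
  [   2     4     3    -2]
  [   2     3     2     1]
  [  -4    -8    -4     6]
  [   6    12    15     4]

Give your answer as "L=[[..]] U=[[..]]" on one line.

L=[[1,0,0,0],[1,1,0,0],[-2,0,1,0],[3,0,3,1]] U=[[2,4,3,-2],[0,-1,-1,3],[0,0,2,2],[0,0,0,4]]

  r1 -= 1·r0 → [0,-1,-1,3]
  r2 -= -2·r0 → [0,0,2,2]
  r3 -= 3·r0 → [0,0,6,10]
  r2 -= 0·r1 → [0,0,2,2]
  r3 -= 0·r1 → [0,0,6,10]
  r3 -= 3·r2 → [0,0,0,4]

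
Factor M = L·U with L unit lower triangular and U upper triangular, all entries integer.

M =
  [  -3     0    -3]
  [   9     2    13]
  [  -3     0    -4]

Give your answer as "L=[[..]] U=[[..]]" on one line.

L=[[1,0,0],[-3,1,0],[1,0,1]] U=[[-3,0,-3],[0,2,4],[0,0,-1]]

  row1 -= -3·row0 → [0,2,4]
  row2 -= 1·row0 → [0,0,-1]
  row2 -= 0·row1 → [0,0,-1]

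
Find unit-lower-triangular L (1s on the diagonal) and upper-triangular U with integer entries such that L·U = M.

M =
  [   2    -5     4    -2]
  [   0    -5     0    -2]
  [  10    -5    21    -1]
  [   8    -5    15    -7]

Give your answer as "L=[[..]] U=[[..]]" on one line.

L=[[1,0,0,0],[0,1,0,0],[5,-4,1,0],[4,-3,-1,1]] U=[[2,-5,4,-2],[0,-5,0,-2],[0,0,1,1],[0,0,0,-4]]

  row1 -= 0·row0 → [0,-5,0,-2]
  row2 -= 5·row0 → [0,20,1,9]
  row3 -= 4·row0 → [0,15,-1,1]
  row2 -= -4·row1 → [0,0,1,1]
  row3 -= -3·row1 → [0,0,-1,-5]
  row3 -= -1·row2 → [0,0,0,-4]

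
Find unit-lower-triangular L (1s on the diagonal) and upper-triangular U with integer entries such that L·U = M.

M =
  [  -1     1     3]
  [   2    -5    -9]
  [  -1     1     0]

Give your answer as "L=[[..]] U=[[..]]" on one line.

L=[[1,0,0],[-2,1,0],[1,0,1]] U=[[-1,1,3],[0,-3,-3],[0,0,-3]]

  row1 -= -2·row0 → [0,-3,-3]
  row2 -= 1·row0 → [0,0,-3]
  row2 -= 0·row1 → [0,0,-3]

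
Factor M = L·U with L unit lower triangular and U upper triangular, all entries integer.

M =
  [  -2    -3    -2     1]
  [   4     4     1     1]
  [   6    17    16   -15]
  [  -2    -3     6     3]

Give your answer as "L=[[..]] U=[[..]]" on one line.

  row1 -= -2·row0 → [0,-2,-3,3]
  row2 -= -3·row0 → [0,8,10,-12]
  row3 -= 1·row0 → [0,0,8,2]
  row2 -= -4·row1 → [0,0,-2,0]
  row3 -= 0·row1 → [0,0,8,2]
  row3 -= -4·row2 → [0,0,0,2]

L=[[1,0,0,0],[-2,1,0,0],[-3,-4,1,0],[1,0,-4,1]] U=[[-2,-3,-2,1],[0,-2,-3,3],[0,0,-2,0],[0,0,0,2]]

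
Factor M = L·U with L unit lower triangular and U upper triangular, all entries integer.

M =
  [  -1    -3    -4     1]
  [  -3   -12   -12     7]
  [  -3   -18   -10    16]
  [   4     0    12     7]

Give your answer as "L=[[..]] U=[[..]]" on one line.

L=[[1,0,0,0],[3,1,0,0],[3,3,1,0],[-4,4,-2,1]] U=[[-1,-3,-4,1],[0,-3,0,4],[0,0,2,1],[0,0,0,-3]]

  row1 -= 3·row0 → [0,-3,0,4]
  row2 -= 3·row0 → [0,-9,2,13]
  row3 -= -4·row0 → [0,-12,-4,11]
  row2 -= 3·row1 → [0,0,2,1]
  row3 -= 4·row1 → [0,0,-4,-5]
  row3 -= -2·row2 → [0,0,0,-3]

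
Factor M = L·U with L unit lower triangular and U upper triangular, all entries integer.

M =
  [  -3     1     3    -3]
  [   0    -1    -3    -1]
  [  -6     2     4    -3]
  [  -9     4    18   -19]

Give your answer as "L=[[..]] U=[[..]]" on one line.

L=[[1,0,0,0],[0,1,0,0],[2,0,1,0],[3,-1,-3,1]] U=[[-3,1,3,-3],[0,-1,-3,-1],[0,0,-2,3],[0,0,0,-2]]

  r1 -= 0·r0 → [0,-1,-3,-1]
  r2 -= 2·r0 → [0,0,-2,3]
  r3 -= 3·r0 → [0,1,9,-10]
  r2 -= 0·r1 → [0,0,-2,3]
  r3 -= -1·r1 → [0,0,6,-11]
  r3 -= -3·r2 → [0,0,0,-2]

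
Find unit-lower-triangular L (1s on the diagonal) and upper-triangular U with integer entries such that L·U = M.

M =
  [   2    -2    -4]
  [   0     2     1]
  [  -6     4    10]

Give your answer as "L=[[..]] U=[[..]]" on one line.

  row1 -= 0·row0 → [0,2,1]
  row2 -= -3·row0 → [0,-2,-2]
  row2 -= -1·row1 → [0,0,-1]

L=[[1,0,0],[0,1,0],[-3,-1,1]] U=[[2,-2,-4],[0,2,1],[0,0,-1]]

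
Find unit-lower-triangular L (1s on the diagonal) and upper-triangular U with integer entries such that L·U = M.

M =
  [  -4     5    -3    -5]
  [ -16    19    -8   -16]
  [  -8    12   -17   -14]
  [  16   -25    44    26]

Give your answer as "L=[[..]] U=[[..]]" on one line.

L=[[1,0,0,0],[4,1,0,0],[2,-2,1,0],[-4,5,-4,1]] U=[[-4,5,-3,-5],[0,-1,4,4],[0,0,-3,4],[0,0,0,2]]

  r1 -= 4·r0 → [0,-1,4,4]
  r2 -= 2·r0 → [0,2,-11,-4]
  r3 -= -4·r0 → [0,-5,32,6]
  r2 -= -2·r1 → [0,0,-3,4]
  r3 -= 5·r1 → [0,0,12,-14]
  r3 -= -4·r2 → [0,0,0,2]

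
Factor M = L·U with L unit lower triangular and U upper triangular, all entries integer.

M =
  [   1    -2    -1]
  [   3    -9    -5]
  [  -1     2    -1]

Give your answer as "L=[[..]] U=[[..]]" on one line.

L=[[1,0,0],[3,1,0],[-1,0,1]] U=[[1,-2,-1],[0,-3,-2],[0,0,-2]]

  r1 -= 3·r0 → [0,-3,-2]
  r2 -= -1·r0 → [0,0,-2]
  r2 -= 0·r1 → [0,0,-2]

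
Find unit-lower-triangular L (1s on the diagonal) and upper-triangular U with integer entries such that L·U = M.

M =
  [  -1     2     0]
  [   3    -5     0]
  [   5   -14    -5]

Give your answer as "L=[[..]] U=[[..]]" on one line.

L=[[1,0,0],[-3,1,0],[-5,-4,1]] U=[[-1,2,0],[0,1,0],[0,0,-5]]

  r1 -= -3·r0 → [0,1,0]
  r2 -= -5·r0 → [0,-4,-5]
  r2 -= -4·r1 → [0,0,-5]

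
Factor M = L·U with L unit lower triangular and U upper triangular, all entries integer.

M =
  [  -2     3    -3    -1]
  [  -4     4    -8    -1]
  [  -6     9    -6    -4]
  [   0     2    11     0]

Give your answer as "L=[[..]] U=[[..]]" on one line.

L=[[1,0,0,0],[2,1,0,0],[3,0,1,0],[0,-1,3,1]] U=[[-2,3,-3,-1],[0,-2,-2,1],[0,0,3,-1],[0,0,0,4]]

  row1 -= 2·row0 → [0,-2,-2,1]
  row2 -= 3·row0 → [0,0,3,-1]
  row3 -= 0·row0 → [0,2,11,0]
  row2 -= 0·row1 → [0,0,3,-1]
  row3 -= -1·row1 → [0,0,9,1]
  row3 -= 3·row2 → [0,0,0,4]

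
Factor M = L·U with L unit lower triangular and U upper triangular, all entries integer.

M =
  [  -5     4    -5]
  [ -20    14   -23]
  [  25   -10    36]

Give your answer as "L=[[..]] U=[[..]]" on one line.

  R1 -= 4·R0 → [0,-2,-3]
  R2 -= -5·R0 → [0,10,11]
  R2 -= -5·R1 → [0,0,-4]

L=[[1,0,0],[4,1,0],[-5,-5,1]] U=[[-5,4,-5],[0,-2,-3],[0,0,-4]]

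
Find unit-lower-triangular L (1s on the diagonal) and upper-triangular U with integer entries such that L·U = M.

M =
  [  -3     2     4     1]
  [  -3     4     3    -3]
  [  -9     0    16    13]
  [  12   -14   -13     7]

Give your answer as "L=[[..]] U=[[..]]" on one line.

L=[[1,0,0,0],[1,1,0,0],[3,-3,1,0],[-4,-3,0,1]] U=[[-3,2,4,1],[0,2,-1,-4],[0,0,1,-2],[0,0,0,-1]]

  R1 -= 1·R0 → [0,2,-1,-4]
  R2 -= 3·R0 → [0,-6,4,10]
  R3 -= -4·R0 → [0,-6,3,11]
  R2 -= -3·R1 → [0,0,1,-2]
  R3 -= -3·R1 → [0,0,0,-1]
  R3 -= 0·R2 → [0,0,0,-1]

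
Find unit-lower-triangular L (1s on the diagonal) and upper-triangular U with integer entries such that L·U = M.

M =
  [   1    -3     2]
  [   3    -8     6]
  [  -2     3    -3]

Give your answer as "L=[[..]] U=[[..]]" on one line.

  row1 -= 3·row0 → [0,1,0]
  row2 -= -2·row0 → [0,-3,1]
  row2 -= -3·row1 → [0,0,1]

L=[[1,0,0],[3,1,0],[-2,-3,1]] U=[[1,-3,2],[0,1,0],[0,0,1]]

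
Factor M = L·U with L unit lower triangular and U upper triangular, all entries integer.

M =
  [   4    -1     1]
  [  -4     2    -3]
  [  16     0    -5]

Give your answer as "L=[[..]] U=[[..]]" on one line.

  R1 -= -1·R0 → [0,1,-2]
  R2 -= 4·R0 → [0,4,-9]
  R2 -= 4·R1 → [0,0,-1]

L=[[1,0,0],[-1,1,0],[4,4,1]] U=[[4,-1,1],[0,1,-2],[0,0,-1]]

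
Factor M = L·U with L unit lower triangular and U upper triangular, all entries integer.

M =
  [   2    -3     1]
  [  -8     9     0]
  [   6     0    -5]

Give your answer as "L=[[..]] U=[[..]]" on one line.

  row1 -= -4·row0 → [0,-3,4]
  row2 -= 3·row0 → [0,9,-8]
  row2 -= -3·row1 → [0,0,4]

L=[[1,0,0],[-4,1,0],[3,-3,1]] U=[[2,-3,1],[0,-3,4],[0,0,4]]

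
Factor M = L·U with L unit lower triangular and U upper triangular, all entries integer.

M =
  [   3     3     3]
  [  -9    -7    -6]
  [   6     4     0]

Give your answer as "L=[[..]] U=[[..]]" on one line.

L=[[1,0,0],[-3,1,0],[2,-1,1]] U=[[3,3,3],[0,2,3],[0,0,-3]]

  R1 -= -3·R0 → [0,2,3]
  R2 -= 2·R0 → [0,-2,-6]
  R2 -= -1·R1 → [0,0,-3]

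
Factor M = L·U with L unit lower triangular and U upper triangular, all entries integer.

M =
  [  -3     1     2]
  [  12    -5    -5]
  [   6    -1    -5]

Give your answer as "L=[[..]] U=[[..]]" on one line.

  row1 -= -4·row0 → [0,-1,3]
  row2 -= -2·row0 → [0,1,-1]
  row2 -= -1·row1 → [0,0,2]

L=[[1,0,0],[-4,1,0],[-2,-1,1]] U=[[-3,1,2],[0,-1,3],[0,0,2]]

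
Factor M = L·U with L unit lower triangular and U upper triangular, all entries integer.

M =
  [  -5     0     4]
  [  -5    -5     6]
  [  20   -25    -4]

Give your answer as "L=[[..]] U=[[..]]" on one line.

  R1 -= 1·R0 → [0,-5,2]
  R2 -= -4·R0 → [0,-25,12]
  R2 -= 5·R1 → [0,0,2]

L=[[1,0,0],[1,1,0],[-4,5,1]] U=[[-5,0,4],[0,-5,2],[0,0,2]]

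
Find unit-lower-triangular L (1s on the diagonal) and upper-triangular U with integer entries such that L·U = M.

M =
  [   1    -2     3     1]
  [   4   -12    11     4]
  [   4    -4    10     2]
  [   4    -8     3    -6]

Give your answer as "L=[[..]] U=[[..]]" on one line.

L=[[1,0,0,0],[4,1,0,0],[4,-1,1,0],[4,0,3,1]] U=[[1,-2,3,1],[0,-4,-1,0],[0,0,-3,-2],[0,0,0,-4]]

  row1 -= 4·row0 → [0,-4,-1,0]
  row2 -= 4·row0 → [0,4,-2,-2]
  row3 -= 4·row0 → [0,0,-9,-10]
  row2 -= -1·row1 → [0,0,-3,-2]
  row3 -= 0·row1 → [0,0,-9,-10]
  row3 -= 3·row2 → [0,0,0,-4]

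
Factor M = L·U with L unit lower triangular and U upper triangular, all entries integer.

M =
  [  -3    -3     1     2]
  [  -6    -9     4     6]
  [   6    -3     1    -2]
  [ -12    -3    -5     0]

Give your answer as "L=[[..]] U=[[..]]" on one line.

  row1 -= 2·row0 → [0,-3,2,2]
  row2 -= -2·row0 → [0,-9,3,2]
  row3 -= 4·row0 → [0,9,-9,-8]
  row2 -= 3·row1 → [0,0,-3,-4]
  row3 -= -3·row1 → [0,0,-3,-2]
  row3 -= 1·row2 → [0,0,0,2]

L=[[1,0,0,0],[2,1,0,0],[-2,3,1,0],[4,-3,1,1]] U=[[-3,-3,1,2],[0,-3,2,2],[0,0,-3,-4],[0,0,0,2]]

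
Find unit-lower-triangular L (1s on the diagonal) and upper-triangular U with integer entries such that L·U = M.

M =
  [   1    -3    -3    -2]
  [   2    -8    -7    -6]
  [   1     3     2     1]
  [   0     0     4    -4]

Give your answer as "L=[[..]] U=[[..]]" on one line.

  R1 -= 2·R0 → [0,-2,-1,-2]
  R2 -= 1·R0 → [0,6,5,3]
  R3 -= 0·R0 → [0,0,4,-4]
  R2 -= -3·R1 → [0,0,2,-3]
  R3 -= 0·R1 → [0,0,4,-4]
  R3 -= 2·R2 → [0,0,0,2]

L=[[1,0,0,0],[2,1,0,0],[1,-3,1,0],[0,0,2,1]] U=[[1,-3,-3,-2],[0,-2,-1,-2],[0,0,2,-3],[0,0,0,2]]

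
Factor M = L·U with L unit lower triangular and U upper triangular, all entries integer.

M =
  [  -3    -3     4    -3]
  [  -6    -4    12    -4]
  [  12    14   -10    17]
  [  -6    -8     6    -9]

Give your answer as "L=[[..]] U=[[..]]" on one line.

  r1 -= 2·r0 → [0,2,4,2]
  r2 -= -4·r0 → [0,2,6,5]
  r3 -= 2·r0 → [0,-2,-2,-3]
  r2 -= 1·r1 → [0,0,2,3]
  r3 -= -1·r1 → [0,0,2,-1]
  r3 -= 1·r2 → [0,0,0,-4]

L=[[1,0,0,0],[2,1,0,0],[-4,1,1,0],[2,-1,1,1]] U=[[-3,-3,4,-3],[0,2,4,2],[0,0,2,3],[0,0,0,-4]]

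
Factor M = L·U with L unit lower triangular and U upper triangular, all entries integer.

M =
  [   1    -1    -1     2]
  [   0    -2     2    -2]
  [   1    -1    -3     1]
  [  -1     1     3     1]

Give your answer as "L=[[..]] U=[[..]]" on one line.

L=[[1,0,0,0],[0,1,0,0],[1,0,1,0],[-1,0,-1,1]] U=[[1,-1,-1,2],[0,-2,2,-2],[0,0,-2,-1],[0,0,0,2]]

  row1 -= 0·row0 → [0,-2,2,-2]
  row2 -= 1·row0 → [0,0,-2,-1]
  row3 -= -1·row0 → [0,0,2,3]
  row2 -= 0·row1 → [0,0,-2,-1]
  row3 -= 0·row1 → [0,0,2,3]
  row3 -= -1·row2 → [0,0,0,2]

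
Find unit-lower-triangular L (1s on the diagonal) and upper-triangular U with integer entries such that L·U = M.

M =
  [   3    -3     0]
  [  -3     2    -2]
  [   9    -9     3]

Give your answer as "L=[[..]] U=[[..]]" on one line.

  R1 -= -1·R0 → [0,-1,-2]
  R2 -= 3·R0 → [0,0,3]
  R2 -= 0·R1 → [0,0,3]

L=[[1,0,0],[-1,1,0],[3,0,1]] U=[[3,-3,0],[0,-1,-2],[0,0,3]]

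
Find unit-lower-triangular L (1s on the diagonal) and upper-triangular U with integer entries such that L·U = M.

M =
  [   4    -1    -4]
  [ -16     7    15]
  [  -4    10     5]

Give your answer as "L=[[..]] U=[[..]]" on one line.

L=[[1,0,0],[-4,1,0],[-1,3,1]] U=[[4,-1,-4],[0,3,-1],[0,0,4]]

  row1 -= -4·row0 → [0,3,-1]
  row2 -= -1·row0 → [0,9,1]
  row2 -= 3·row1 → [0,0,4]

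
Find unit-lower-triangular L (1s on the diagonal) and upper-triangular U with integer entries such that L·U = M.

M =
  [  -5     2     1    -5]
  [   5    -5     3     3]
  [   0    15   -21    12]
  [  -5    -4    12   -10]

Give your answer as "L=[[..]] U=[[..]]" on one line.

L=[[1,0,0,0],[-1,1,0,0],[0,-5,1,0],[1,2,-3,1]] U=[[-5,2,1,-5],[0,-3,4,-2],[0,0,-1,2],[0,0,0,5]]

  r1 -= -1·r0 → [0,-3,4,-2]
  r2 -= 0·r0 → [0,15,-21,12]
  r3 -= 1·r0 → [0,-6,11,-5]
  r2 -= -5·r1 → [0,0,-1,2]
  r3 -= 2·r1 → [0,0,3,-1]
  r3 -= -3·r2 → [0,0,0,5]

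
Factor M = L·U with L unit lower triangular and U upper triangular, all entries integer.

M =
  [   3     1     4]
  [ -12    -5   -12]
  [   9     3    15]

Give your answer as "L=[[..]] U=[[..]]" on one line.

L=[[1,0,0],[-4,1,0],[3,0,1]] U=[[3,1,4],[0,-1,4],[0,0,3]]

  r1 -= -4·r0 → [0,-1,4]
  r2 -= 3·r0 → [0,0,3]
  r2 -= 0·r1 → [0,0,3]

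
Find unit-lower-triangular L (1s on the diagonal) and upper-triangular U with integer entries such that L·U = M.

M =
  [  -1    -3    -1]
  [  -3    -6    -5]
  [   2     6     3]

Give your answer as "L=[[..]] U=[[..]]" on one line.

  R1 -= 3·R0 → [0,3,-2]
  R2 -= -2·R0 → [0,0,1]
  R2 -= 0·R1 → [0,0,1]

L=[[1,0,0],[3,1,0],[-2,0,1]] U=[[-1,-3,-1],[0,3,-2],[0,0,1]]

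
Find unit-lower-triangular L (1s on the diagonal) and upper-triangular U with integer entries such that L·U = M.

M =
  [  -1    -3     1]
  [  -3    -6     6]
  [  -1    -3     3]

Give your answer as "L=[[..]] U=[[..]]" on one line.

  row1 -= 3·row0 → [0,3,3]
  row2 -= 1·row0 → [0,0,2]
  row2 -= 0·row1 → [0,0,2]

L=[[1,0,0],[3,1,0],[1,0,1]] U=[[-1,-3,1],[0,3,3],[0,0,2]]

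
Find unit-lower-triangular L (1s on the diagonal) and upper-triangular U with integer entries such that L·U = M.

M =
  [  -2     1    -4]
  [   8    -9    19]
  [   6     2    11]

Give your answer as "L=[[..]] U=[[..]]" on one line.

  r1 -= -4·r0 → [0,-5,3]
  r2 -= -3·r0 → [0,5,-1]
  r2 -= -1·r1 → [0,0,2]

L=[[1,0,0],[-4,1,0],[-3,-1,1]] U=[[-2,1,-4],[0,-5,3],[0,0,2]]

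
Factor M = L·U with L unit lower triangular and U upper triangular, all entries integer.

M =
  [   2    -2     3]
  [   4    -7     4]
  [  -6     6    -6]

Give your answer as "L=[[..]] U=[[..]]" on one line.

L=[[1,0,0],[2,1,0],[-3,0,1]] U=[[2,-2,3],[0,-3,-2],[0,0,3]]

  r1 -= 2·r0 → [0,-3,-2]
  r2 -= -3·r0 → [0,0,3]
  r2 -= 0·r1 → [0,0,3]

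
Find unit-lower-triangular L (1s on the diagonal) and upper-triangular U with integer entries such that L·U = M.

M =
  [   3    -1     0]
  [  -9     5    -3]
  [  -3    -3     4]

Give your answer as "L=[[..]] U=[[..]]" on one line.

  r1 -= -3·r0 → [0,2,-3]
  r2 -= -1·r0 → [0,-4,4]
  r2 -= -2·r1 → [0,0,-2]

L=[[1,0,0],[-3,1,0],[-1,-2,1]] U=[[3,-1,0],[0,2,-3],[0,0,-2]]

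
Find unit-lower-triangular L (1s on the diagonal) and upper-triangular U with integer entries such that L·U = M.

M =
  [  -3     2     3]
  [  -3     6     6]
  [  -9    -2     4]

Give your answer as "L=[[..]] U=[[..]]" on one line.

L=[[1,0,0],[1,1,0],[3,-2,1]] U=[[-3,2,3],[0,4,3],[0,0,1]]

  R1 -= 1·R0 → [0,4,3]
  R2 -= 3·R0 → [0,-8,-5]
  R2 -= -2·R1 → [0,0,1]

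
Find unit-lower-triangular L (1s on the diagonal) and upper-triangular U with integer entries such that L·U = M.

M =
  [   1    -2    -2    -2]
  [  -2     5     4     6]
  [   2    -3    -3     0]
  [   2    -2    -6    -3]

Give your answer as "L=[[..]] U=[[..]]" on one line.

L=[[1,0,0,0],[-2,1,0,0],[2,1,1,0],[2,2,-2,1]] U=[[1,-2,-2,-2],[0,1,0,2],[0,0,1,2],[0,0,0,1]]

  row1 -= -2·row0 → [0,1,0,2]
  row2 -= 2·row0 → [0,1,1,4]
  row3 -= 2·row0 → [0,2,-2,1]
  row2 -= 1·row1 → [0,0,1,2]
  row3 -= 2·row1 → [0,0,-2,-3]
  row3 -= -2·row2 → [0,0,0,1]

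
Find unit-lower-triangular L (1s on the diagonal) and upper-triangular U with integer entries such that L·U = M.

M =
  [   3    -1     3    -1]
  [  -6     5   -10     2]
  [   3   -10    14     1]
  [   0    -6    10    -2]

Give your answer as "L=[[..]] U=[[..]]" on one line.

  r1 -= -2·r0 → [0,3,-4,0]
  r2 -= 1·r0 → [0,-9,11,2]
  r3 -= 0·r0 → [0,-6,10,-2]
  r2 -= -3·r1 → [0,0,-1,2]
  r3 -= -2·r1 → [0,0,2,-2]
  r3 -= -2·r2 → [0,0,0,2]

L=[[1,0,0,0],[-2,1,0,0],[1,-3,1,0],[0,-2,-2,1]] U=[[3,-1,3,-1],[0,3,-4,0],[0,0,-1,2],[0,0,0,2]]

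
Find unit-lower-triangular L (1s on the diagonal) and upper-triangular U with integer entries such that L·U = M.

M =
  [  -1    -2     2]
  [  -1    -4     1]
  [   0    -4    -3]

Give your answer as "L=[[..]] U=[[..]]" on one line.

L=[[1,0,0],[1,1,0],[0,2,1]] U=[[-1,-2,2],[0,-2,-1],[0,0,-1]]

  R1 -= 1·R0 → [0,-2,-1]
  R2 -= 0·R0 → [0,-4,-3]
  R2 -= 2·R1 → [0,0,-1]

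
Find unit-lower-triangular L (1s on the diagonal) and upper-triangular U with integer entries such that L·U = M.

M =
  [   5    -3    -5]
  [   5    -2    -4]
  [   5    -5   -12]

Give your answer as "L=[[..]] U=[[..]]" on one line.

  row1 -= 1·row0 → [0,1,1]
  row2 -= 1·row0 → [0,-2,-7]
  row2 -= -2·row1 → [0,0,-5]

L=[[1,0,0],[1,1,0],[1,-2,1]] U=[[5,-3,-5],[0,1,1],[0,0,-5]]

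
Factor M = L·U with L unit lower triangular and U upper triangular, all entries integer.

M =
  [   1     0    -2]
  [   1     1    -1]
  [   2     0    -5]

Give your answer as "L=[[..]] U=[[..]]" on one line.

L=[[1,0,0],[1,1,0],[2,0,1]] U=[[1,0,-2],[0,1,1],[0,0,-1]]

  row1 -= 1·row0 → [0,1,1]
  row2 -= 2·row0 → [0,0,-1]
  row2 -= 0·row1 → [0,0,-1]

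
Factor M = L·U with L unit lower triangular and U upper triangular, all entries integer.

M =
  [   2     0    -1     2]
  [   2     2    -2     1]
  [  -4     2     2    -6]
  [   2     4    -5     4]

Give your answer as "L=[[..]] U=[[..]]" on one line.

  row1 -= 1·row0 → [0,2,-1,-1]
  row2 -= -2·row0 → [0,2,0,-2]
  row3 -= 1·row0 → [0,4,-4,2]
  row2 -= 1·row1 → [0,0,1,-1]
  row3 -= 2·row1 → [0,0,-2,4]
  row3 -= -2·row2 → [0,0,0,2]

L=[[1,0,0,0],[1,1,0,0],[-2,1,1,0],[1,2,-2,1]] U=[[2,0,-1,2],[0,2,-1,-1],[0,0,1,-1],[0,0,0,2]]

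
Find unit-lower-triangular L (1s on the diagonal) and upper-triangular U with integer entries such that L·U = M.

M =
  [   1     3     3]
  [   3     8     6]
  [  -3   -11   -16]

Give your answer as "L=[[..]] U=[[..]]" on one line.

L=[[1,0,0],[3,1,0],[-3,2,1]] U=[[1,3,3],[0,-1,-3],[0,0,-1]]

  r1 -= 3·r0 → [0,-1,-3]
  r2 -= -3·r0 → [0,-2,-7]
  r2 -= 2·r1 → [0,0,-1]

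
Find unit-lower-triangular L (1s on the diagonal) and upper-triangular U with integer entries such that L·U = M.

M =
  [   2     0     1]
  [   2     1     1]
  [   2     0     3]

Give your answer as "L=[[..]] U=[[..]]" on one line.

L=[[1,0,0],[1,1,0],[1,0,1]] U=[[2,0,1],[0,1,0],[0,0,2]]

  row1 -= 1·row0 → [0,1,0]
  row2 -= 1·row0 → [0,0,2]
  row2 -= 0·row1 → [0,0,2]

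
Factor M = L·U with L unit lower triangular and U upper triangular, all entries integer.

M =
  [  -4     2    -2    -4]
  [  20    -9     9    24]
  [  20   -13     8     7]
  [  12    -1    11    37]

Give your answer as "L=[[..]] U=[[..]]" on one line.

L=[[1,0,0,0],[-5,1,0,0],[-5,-3,1,0],[-3,5,-2,1]] U=[[-4,2,-2,-4],[0,1,-1,4],[0,0,-5,-1],[0,0,0,3]]

  R1 -= -5·R0 → [0,1,-1,4]
  R2 -= -5·R0 → [0,-3,-2,-13]
  R3 -= -3·R0 → [0,5,5,25]
  R2 -= -3·R1 → [0,0,-5,-1]
  R3 -= 5·R1 → [0,0,10,5]
  R3 -= -2·R2 → [0,0,0,3]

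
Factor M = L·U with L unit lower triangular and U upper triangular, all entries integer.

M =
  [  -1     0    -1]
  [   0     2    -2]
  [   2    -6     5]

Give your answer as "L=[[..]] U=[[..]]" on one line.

L=[[1,0,0],[0,1,0],[-2,-3,1]] U=[[-1,0,-1],[0,2,-2],[0,0,-3]]

  R1 -= 0·R0 → [0,2,-2]
  R2 -= -2·R0 → [0,-6,3]
  R2 -= -3·R1 → [0,0,-3]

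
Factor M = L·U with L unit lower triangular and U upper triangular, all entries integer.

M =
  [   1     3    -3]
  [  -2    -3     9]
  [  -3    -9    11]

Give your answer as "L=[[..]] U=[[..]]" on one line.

  row1 -= -2·row0 → [0,3,3]
  row2 -= -3·row0 → [0,0,2]
  row2 -= 0·row1 → [0,0,2]

L=[[1,0,0],[-2,1,0],[-3,0,1]] U=[[1,3,-3],[0,3,3],[0,0,2]]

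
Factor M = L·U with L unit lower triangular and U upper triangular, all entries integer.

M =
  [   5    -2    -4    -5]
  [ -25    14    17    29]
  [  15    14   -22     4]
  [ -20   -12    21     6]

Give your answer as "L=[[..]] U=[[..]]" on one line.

L=[[1,0,0,0],[-5,1,0,0],[3,5,1,0],[-4,-5,-2,1]] U=[[5,-2,-4,-5],[0,4,-3,4],[0,0,5,-1],[0,0,0,4]]

  r1 -= -5·r0 → [0,4,-3,4]
  r2 -= 3·r0 → [0,20,-10,19]
  r3 -= -4·r0 → [0,-20,5,-14]
  r2 -= 5·r1 → [0,0,5,-1]
  r3 -= -5·r1 → [0,0,-10,6]
  r3 -= -2·r2 → [0,0,0,4]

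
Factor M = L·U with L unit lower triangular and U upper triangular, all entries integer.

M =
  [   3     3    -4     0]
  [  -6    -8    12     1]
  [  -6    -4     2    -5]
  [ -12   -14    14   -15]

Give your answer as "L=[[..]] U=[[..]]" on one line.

L=[[1,0,0,0],[-2,1,0,0],[-2,-1,1,0],[-4,1,3,1]] U=[[3,3,-4,0],[0,-2,4,1],[0,0,-2,-4],[0,0,0,-4]]

  R1 -= -2·R0 → [0,-2,4,1]
  R2 -= -2·R0 → [0,2,-6,-5]
  R3 -= -4·R0 → [0,-2,-2,-15]
  R2 -= -1·R1 → [0,0,-2,-4]
  R3 -= 1·R1 → [0,0,-6,-16]
  R3 -= 3·R2 → [0,0,0,-4]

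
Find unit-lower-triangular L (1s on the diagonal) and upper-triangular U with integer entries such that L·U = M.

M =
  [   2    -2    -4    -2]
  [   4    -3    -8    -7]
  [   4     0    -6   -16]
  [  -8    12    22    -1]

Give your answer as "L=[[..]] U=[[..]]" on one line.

L=[[1,0,0,0],[2,1,0,0],[2,4,1,0],[-4,4,3,1]] U=[[2,-2,-4,-2],[0,1,0,-3],[0,0,2,0],[0,0,0,3]]

  R1 -= 2·R0 → [0,1,0,-3]
  R2 -= 2·R0 → [0,4,2,-12]
  R3 -= -4·R0 → [0,4,6,-9]
  R2 -= 4·R1 → [0,0,2,0]
  R3 -= 4·R1 → [0,0,6,3]
  R3 -= 3·R2 → [0,0,0,3]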